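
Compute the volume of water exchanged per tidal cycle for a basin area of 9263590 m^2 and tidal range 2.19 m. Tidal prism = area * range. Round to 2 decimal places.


Tidal prism = Area * Tidal range
P = 9263590 * 2.19
P = 20287262.10 m^3

20287262.10


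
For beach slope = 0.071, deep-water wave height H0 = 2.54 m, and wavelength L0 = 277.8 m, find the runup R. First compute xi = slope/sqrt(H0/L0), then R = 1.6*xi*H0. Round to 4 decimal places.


xi = slope / sqrt(H0/L0)
H0/L0 = 2.54/277.8 = 0.009143
sqrt(0.009143) = 0.095620
xi = 0.071 / 0.095620 = 0.742519
R = 1.6 * xi * H0 = 1.6 * 0.742519 * 2.54
R = 3.0176 m

3.0176


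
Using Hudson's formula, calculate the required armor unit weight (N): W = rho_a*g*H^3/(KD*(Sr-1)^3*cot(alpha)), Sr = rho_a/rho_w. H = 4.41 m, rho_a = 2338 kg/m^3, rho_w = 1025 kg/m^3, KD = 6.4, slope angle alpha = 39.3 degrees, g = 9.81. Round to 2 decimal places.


Sr = rho_a / rho_w = 2338 / 1025 = 2.280976
(Sr - 1) = 1.280976
(Sr - 1)^3 = 2.101951
cot(39.3) = 1 / tan(39.3) = 1 / 0.818491 = 1.221761
Numerator = 2338 * 9.81 * 4.41^3 = 1967112.8827
Denominator = 6.4 * 2.101951 * 1.221761 = 16.435726
W = 1967112.8827 / 16.435726
W = 119685.18 N

119685.18


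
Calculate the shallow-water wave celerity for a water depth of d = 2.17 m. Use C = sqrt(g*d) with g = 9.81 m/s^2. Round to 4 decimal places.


Using the shallow-water approximation:
C = sqrt(g * d) = sqrt(9.81 * 2.17)
C = sqrt(21.2877)
C = 4.6139 m/s

4.6139


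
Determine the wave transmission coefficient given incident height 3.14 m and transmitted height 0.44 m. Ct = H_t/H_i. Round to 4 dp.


Ct = H_t / H_i
Ct = 0.44 / 3.14
Ct = 0.1401

0.1401


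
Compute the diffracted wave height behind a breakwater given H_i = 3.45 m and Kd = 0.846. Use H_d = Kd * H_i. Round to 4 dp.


H_d = Kd * H_i
H_d = 0.846 * 3.45
H_d = 2.9187 m

2.9187


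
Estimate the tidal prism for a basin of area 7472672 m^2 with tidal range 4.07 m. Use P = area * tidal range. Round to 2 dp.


Tidal prism = Area * Tidal range
P = 7472672 * 4.07
P = 30413775.04 m^3

30413775.04


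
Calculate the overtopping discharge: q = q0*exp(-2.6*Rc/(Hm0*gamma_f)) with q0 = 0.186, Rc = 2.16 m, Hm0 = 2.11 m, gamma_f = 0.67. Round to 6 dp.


q = q0 * exp(-2.6 * Rc / (Hm0 * gamma_f))
Exponent = -2.6 * 2.16 / (2.11 * 0.67)
= -2.6 * 2.16 / 1.4137
= -3.972554
exp(-3.972554) = 0.018825
q = 0.186 * 0.018825
q = 0.003502 m^3/s/m

0.003502


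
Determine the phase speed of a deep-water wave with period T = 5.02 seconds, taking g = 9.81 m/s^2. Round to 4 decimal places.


We use the deep-water celerity formula:
C = g * T / (2 * pi)
C = 9.81 * 5.02 / (2 * 3.14159...)
C = 49.246200 / 6.283185
C = 7.8378 m/s

7.8378


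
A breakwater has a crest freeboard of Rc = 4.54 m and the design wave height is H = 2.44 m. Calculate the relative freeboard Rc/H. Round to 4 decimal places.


Relative freeboard = Rc / H
= 4.54 / 2.44
= 1.8607

1.8607


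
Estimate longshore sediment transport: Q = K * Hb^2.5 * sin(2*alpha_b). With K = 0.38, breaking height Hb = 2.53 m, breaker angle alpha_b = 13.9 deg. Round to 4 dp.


Q = K * Hb^2.5 * sin(2 * alpha_b)
Hb^2.5 = 2.53^2.5 = 10.181255
sin(2 * 13.9) = sin(27.8) = 0.466387
Q = 0.38 * 10.181255 * 0.466387
Q = 1.8044 m^3/s

1.8044


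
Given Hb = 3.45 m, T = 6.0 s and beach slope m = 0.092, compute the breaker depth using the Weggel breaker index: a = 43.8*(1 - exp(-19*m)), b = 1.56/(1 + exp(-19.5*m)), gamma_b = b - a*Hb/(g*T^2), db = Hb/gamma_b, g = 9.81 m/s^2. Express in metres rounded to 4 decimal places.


a = 43.8 * (1 - exp(-19 * m))
exp(-19 * 0.092) = exp(-1.7480) = 0.174122
a = 43.8 * (1 - 0.174122) = 36.173463
b = 1.56 / (1 + exp(-19.5 * m))
exp(-19.5 * 0.092) = exp(-1.7940) = 0.166294
b = 1.56 / (1 + 0.166294) = 1.337571
Hb / (g * T^2) = 3.45 / (9.81 * 6.0^2) = 3.45 / 353.1600 = 0.00976894
gamma_b = b - a * Hb/(g*T^2) = 1.337571 - 36.173463 * 0.00976894 = 0.984194
db = Hb / gamma_b = 3.45 / 0.984194
db = 3.5054 m

3.5054


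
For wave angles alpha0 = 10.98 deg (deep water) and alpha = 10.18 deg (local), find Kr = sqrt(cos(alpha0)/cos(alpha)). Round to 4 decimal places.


Kr = sqrt(cos(alpha0) / cos(alpha))
cos(10.98) = 0.981694
cos(10.18) = 0.984257
Kr = sqrt(0.981694 / 0.984257)
Kr = sqrt(0.997395)
Kr = 0.9987

0.9987


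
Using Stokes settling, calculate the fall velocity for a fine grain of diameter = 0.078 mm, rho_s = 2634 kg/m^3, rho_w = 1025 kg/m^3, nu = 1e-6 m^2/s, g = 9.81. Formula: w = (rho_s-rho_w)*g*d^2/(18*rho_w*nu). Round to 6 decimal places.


w = (rho_s - rho_w) * g * d^2 / (18 * rho_w * nu)
d = 0.078 mm = 0.000078 m
rho_s - rho_w = 2634 - 1025 = 1609
Numerator = 1609 * 9.81 * (0.000078)^2 = 0.000096031620
Denominator = 18 * 1025 * 1e-6 = 0.018450
w = 0.005205 m/s

0.005205


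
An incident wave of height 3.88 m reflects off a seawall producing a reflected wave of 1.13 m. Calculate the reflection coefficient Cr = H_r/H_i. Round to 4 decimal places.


Cr = H_r / H_i
Cr = 1.13 / 3.88
Cr = 0.2912

0.2912


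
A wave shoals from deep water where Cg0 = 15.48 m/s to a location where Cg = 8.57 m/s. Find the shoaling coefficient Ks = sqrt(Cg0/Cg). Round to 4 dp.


Ks = sqrt(Cg0 / Cg)
Ks = sqrt(15.48 / 8.57)
Ks = sqrt(1.8063)
Ks = 1.3440

1.3440


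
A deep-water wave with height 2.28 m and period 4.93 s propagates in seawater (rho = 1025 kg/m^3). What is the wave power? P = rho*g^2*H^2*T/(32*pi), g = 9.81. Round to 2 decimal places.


P = rho * g^2 * H^2 * T / (32 * pi)
P = 1025 * 9.81^2 * 2.28^2 * 4.93 / (32 * pi)
P = 1025 * 96.2361 * 5.1984 * 4.93 / 100.53096
P = 25146.56 W/m

25146.56


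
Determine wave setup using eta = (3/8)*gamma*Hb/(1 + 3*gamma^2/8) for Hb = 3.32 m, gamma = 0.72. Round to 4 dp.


eta = (3/8) * gamma * Hb / (1 + 3*gamma^2/8)
Numerator = (3/8) * 0.72 * 3.32 = 0.896400
Denominator = 1 + 3*0.72^2/8 = 1 + 0.194400 = 1.194400
eta = 0.896400 / 1.194400
eta = 0.7505 m

0.7505


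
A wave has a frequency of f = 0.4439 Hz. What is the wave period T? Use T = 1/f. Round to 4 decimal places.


T = 1 / f
T = 1 / 0.4439
T = 2.2528 s

2.2528


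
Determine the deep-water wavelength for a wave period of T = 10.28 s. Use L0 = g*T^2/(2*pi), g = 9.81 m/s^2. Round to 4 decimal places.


L0 = g * T^2 / (2 * pi)
L0 = 9.81 * 10.28^2 / (2 * pi)
L0 = 9.81 * 105.6784 / 6.28319
L0 = 1036.7051 / 6.28319
L0 = 164.9967 m

164.9967


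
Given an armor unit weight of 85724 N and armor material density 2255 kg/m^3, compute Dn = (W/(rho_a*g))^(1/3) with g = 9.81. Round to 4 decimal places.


V = W / (rho_a * g)
V = 85724 / (2255 * 9.81)
V = 85724 / 22121.55
V = 3.875135 m^3
Dn = V^(1/3) = 3.875135^(1/3)
Dn = 1.5707 m

1.5707


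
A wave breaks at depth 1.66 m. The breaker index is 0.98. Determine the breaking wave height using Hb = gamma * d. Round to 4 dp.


Hb = gamma * d
Hb = 0.98 * 1.66
Hb = 1.6268 m

1.6268


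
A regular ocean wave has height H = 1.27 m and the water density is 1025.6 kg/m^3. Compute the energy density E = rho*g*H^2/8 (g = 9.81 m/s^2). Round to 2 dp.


E = (1/8) * rho * g * H^2
E = (1/8) * 1025.6 * 9.81 * 1.27^2
E = 0.125 * 1025.6 * 9.81 * 1.6129
E = 2028.45 J/m^2

2028.45


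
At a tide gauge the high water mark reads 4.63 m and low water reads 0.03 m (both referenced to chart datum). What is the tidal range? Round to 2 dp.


Tidal range = High water - Low water
Tidal range = 4.63 - (0.03)
Tidal range = 4.60 m

4.60


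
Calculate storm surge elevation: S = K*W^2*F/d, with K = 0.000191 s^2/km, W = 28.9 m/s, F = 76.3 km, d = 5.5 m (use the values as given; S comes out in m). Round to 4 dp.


S = K * W^2 * F / d
W^2 = 28.9^2 = 835.21
S = 0.000191 * 835.21 * 76.3 / 5.5
Numerator = 0.000191 * 835.21 * 76.3 = 12.171766
S = 12.171766 / 5.5 = 2.2130 m

2.2130


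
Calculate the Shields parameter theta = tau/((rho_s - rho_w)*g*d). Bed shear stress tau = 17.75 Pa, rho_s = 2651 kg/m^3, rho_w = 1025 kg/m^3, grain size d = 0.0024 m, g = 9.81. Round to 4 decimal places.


theta = tau / ((rho_s - rho_w) * g * d)
rho_s - rho_w = 2651 - 1025 = 1626
Denominator = 1626 * 9.81 * 0.0024 = 38.282544
theta = 17.75 / 38.282544
theta = 0.4637

0.4637


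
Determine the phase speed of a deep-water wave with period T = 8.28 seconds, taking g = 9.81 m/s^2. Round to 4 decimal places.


We use the deep-water celerity formula:
C = g * T / (2 * pi)
C = 9.81 * 8.28 / (2 * 3.14159...)
C = 81.226800 / 6.283185
C = 12.9276 m/s

12.9276


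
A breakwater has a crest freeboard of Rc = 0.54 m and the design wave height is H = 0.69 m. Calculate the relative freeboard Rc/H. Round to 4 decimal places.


Relative freeboard = Rc / H
= 0.54 / 0.69
= 0.7826

0.7826


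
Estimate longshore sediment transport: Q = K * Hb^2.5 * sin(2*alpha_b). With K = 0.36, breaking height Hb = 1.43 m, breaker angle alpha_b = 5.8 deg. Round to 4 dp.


Q = K * Hb^2.5 * sin(2 * alpha_b)
Hb^2.5 = 1.43^2.5 = 2.445345
sin(2 * 5.8) = sin(11.6) = 0.201078
Q = 0.36 * 2.445345 * 0.201078
Q = 0.1770 m^3/s

0.1770


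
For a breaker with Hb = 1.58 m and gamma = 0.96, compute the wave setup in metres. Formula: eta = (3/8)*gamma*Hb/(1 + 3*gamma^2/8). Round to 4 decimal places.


eta = (3/8) * gamma * Hb / (1 + 3*gamma^2/8)
Numerator = (3/8) * 0.96 * 1.58 = 0.568800
Denominator = 1 + 3*0.96^2/8 = 1 + 0.345600 = 1.345600
eta = 0.568800 / 1.345600
eta = 0.4227 m

0.4227


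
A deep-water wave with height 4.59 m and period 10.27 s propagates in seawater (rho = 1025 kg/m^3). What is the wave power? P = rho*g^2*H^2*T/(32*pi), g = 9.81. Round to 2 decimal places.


P = rho * g^2 * H^2 * T / (32 * pi)
P = 1025 * 9.81^2 * 4.59^2 * 10.27 / (32 * pi)
P = 1025 * 96.2361 * 21.0681 * 10.27 / 100.53096
P = 212303.84 W/m

212303.84


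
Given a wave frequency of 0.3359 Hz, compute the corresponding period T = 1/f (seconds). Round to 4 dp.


T = 1 / f
T = 1 / 0.3359
T = 2.9771 s

2.9771


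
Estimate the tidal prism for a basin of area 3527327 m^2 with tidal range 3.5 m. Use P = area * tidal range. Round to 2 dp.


Tidal prism = Area * Tidal range
P = 3527327 * 3.5
P = 12345644.50 m^3

12345644.50


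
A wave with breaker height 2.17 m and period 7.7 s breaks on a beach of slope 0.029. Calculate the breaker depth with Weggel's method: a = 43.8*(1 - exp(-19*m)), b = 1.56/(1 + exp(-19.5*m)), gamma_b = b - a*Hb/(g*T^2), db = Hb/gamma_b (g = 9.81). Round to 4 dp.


a = 43.8 * (1 - exp(-19 * m))
exp(-19 * 0.029) = exp(-0.5510) = 0.576373
a = 43.8 * (1 - 0.576373) = 18.554856
b = 1.56 / (1 + exp(-19.5 * m))
exp(-19.5 * 0.029) = exp(-0.5655) = 0.568076
b = 1.56 / (1 + 0.568076) = 0.994850
Hb / (g * T^2) = 2.17 / (9.81 * 7.7^2) = 2.17 / 581.6349 = 0.00373086
gamma_b = b - a * Hb/(g*T^2) = 0.994850 - 18.554856 * 0.00373086 = 0.925624
db = Hb / gamma_b = 2.17 / 0.925624
db = 2.3444 m

2.3444


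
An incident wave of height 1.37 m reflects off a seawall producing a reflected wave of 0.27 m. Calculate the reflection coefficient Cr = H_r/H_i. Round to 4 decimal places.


Cr = H_r / H_i
Cr = 0.27 / 1.37
Cr = 0.1971

0.1971


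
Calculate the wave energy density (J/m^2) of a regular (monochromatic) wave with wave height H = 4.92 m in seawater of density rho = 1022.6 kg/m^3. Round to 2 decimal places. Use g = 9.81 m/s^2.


E = (1/8) * rho * g * H^2
E = (1/8) * 1022.6 * 9.81 * 4.92^2
E = 0.125 * 1022.6 * 9.81 * 24.2064
E = 30353.94 J/m^2

30353.94


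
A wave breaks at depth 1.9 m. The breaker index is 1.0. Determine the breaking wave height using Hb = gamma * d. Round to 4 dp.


Hb = gamma * d
Hb = 1.0 * 1.9
Hb = 1.9000 m

1.9000


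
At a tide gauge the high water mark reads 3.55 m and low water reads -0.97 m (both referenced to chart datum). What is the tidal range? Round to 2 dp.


Tidal range = High water - Low water
Tidal range = 3.55 - (-0.97)
Tidal range = 4.52 m

4.52


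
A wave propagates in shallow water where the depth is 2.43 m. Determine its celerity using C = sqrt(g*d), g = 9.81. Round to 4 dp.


Using the shallow-water approximation:
C = sqrt(g * d) = sqrt(9.81 * 2.43)
C = sqrt(23.8383)
C = 4.8824 m/s

4.8824


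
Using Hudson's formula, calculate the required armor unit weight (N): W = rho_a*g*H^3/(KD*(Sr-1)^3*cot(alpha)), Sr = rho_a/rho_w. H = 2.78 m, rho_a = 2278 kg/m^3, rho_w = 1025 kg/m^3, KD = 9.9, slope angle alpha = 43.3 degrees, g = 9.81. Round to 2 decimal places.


Sr = rho_a / rho_w = 2278 / 1025 = 2.222439
(Sr - 1) = 1.222439
(Sr - 1)^3 = 1.826761
cot(43.3) = 1 / tan(43.3) = 1 / 0.942352 = 1.061174
Numerator = 2278 * 9.81 * 2.78^3 = 480128.0896
Denominator = 9.9 * 1.826761 * 1.061174 = 19.191261
W = 480128.0896 / 19.191261
W = 25018.06 N

25018.06


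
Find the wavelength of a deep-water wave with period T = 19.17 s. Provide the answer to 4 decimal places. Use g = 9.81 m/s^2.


L0 = g * T^2 / (2 * pi)
L0 = 9.81 * 19.17^2 / (2 * pi)
L0 = 9.81 * 367.4889 / 6.28319
L0 = 3605.0661 / 6.28319
L0 = 573.7641 m

573.7641


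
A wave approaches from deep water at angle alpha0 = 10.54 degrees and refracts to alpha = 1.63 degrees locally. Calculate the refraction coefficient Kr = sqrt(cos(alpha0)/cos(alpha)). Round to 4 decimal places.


Kr = sqrt(cos(alpha0) / cos(alpha))
cos(10.54) = 0.983127
cos(1.63) = 0.999595
Kr = sqrt(0.983127 / 0.999595)
Kr = sqrt(0.983525)
Kr = 0.9917

0.9917


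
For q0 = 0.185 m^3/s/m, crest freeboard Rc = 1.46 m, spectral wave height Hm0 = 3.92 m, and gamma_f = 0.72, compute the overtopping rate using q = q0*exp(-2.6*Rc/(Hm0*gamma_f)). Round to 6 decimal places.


q = q0 * exp(-2.6 * Rc / (Hm0 * gamma_f))
Exponent = -2.6 * 1.46 / (3.92 * 0.72)
= -2.6 * 1.46 / 2.8224
= -1.344955
exp(-1.344955) = 0.260552
q = 0.185 * 0.260552
q = 0.048202 m^3/s/m

0.048202


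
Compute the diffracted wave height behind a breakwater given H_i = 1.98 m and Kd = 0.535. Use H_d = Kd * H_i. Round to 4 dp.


H_d = Kd * H_i
H_d = 0.535 * 1.98
H_d = 1.0593 m

1.0593


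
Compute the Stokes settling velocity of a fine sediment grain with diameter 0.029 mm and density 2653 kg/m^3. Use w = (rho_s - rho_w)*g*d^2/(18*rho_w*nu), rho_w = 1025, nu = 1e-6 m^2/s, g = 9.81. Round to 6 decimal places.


w = (rho_s - rho_w) * g * d^2 / (18 * rho_w * nu)
d = 0.029 mm = 0.000029 m
rho_s - rho_w = 2653 - 1025 = 1628
Numerator = 1628 * 9.81 * (0.000029)^2 = 0.000013431342
Denominator = 18 * 1025 * 1e-6 = 0.018450
w = 0.000728 m/s

0.000728


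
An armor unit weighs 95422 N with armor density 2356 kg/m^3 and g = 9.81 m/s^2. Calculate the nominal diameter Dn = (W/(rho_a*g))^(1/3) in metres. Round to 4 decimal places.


V = W / (rho_a * g)
V = 95422 / (2356 * 9.81)
V = 95422 / 23112.36
V = 4.128613 m^3
Dn = V^(1/3) = 4.128613^(1/3)
Dn = 1.6042 m

1.6042


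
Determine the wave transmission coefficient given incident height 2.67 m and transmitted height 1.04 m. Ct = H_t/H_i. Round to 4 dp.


Ct = H_t / H_i
Ct = 1.04 / 2.67
Ct = 0.3895

0.3895


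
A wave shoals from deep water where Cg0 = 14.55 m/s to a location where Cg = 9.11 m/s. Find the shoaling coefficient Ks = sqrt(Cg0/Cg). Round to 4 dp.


Ks = sqrt(Cg0 / Cg)
Ks = sqrt(14.55 / 9.11)
Ks = sqrt(1.5971)
Ks = 1.2638

1.2638


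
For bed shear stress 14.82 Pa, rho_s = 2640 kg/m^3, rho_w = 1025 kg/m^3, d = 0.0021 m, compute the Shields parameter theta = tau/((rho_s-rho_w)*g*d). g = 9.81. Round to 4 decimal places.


theta = tau / ((rho_s - rho_w) * g * d)
rho_s - rho_w = 2640 - 1025 = 1615
Denominator = 1615 * 9.81 * 0.0021 = 33.270615
theta = 14.82 / 33.270615
theta = 0.4454

0.4454


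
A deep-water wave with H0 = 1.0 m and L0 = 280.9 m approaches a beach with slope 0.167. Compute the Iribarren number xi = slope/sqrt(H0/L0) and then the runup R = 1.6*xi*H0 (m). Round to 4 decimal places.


xi = slope / sqrt(H0/L0)
H0/L0 = 1.0/280.9 = 0.003560
sqrt(0.003560) = 0.059666
xi = 0.167 / 0.059666 = 2.798932
R = 1.6 * xi * H0 = 1.6 * 2.798932 * 1.0
R = 4.4783 m

4.4783


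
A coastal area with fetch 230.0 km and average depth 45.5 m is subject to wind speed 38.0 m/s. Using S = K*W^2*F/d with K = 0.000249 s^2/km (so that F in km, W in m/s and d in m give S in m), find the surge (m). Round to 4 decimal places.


S = K * W^2 * F / d
W^2 = 38.0^2 = 1444.00
S = 0.000249 * 1444.00 * 230.0 / 45.5
Numerator = 0.000249 * 1444.00 * 230.0 = 82.697880
S = 82.697880 / 45.5 = 1.8175 m

1.8175


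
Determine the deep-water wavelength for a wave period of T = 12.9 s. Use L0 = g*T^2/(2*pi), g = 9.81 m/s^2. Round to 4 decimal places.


L0 = g * T^2 / (2 * pi)
L0 = 9.81 * 12.9^2 / (2 * pi)
L0 = 9.81 * 166.4100 / 6.28319
L0 = 1632.4821 / 6.28319
L0 = 259.8176 m

259.8176


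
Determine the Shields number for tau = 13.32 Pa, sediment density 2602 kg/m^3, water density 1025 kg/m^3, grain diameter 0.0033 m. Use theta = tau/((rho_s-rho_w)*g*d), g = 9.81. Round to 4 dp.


theta = tau / ((rho_s - rho_w) * g * d)
rho_s - rho_w = 2602 - 1025 = 1577
Denominator = 1577 * 9.81 * 0.0033 = 51.052221
theta = 13.32 / 51.052221
theta = 0.2609

0.2609


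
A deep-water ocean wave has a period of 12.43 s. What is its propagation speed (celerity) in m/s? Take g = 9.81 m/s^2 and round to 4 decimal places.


We use the deep-water celerity formula:
C = g * T / (2 * pi)
C = 9.81 * 12.43 / (2 * 3.14159...)
C = 121.938300 / 6.283185
C = 19.4071 m/s

19.4071


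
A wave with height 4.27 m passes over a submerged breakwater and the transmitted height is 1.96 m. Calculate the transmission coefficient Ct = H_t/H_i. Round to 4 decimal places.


Ct = H_t / H_i
Ct = 1.96 / 4.27
Ct = 0.4590

0.4590


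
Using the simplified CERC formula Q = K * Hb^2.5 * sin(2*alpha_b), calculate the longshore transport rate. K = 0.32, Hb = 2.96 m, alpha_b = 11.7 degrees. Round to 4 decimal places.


Q = K * Hb^2.5 * sin(2 * alpha_b)
Hb^2.5 = 2.96^2.5 = 15.074027
sin(2 * 11.7) = sin(23.4) = 0.397148
Q = 0.32 * 15.074027 * 0.397148
Q = 1.9157 m^3/s

1.9157


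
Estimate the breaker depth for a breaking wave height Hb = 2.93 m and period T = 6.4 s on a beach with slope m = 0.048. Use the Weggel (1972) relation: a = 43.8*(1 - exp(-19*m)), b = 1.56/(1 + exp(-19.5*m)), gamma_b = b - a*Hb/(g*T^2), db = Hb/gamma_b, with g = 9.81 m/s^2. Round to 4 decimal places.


a = 43.8 * (1 - exp(-19 * m))
exp(-19 * 0.048) = exp(-0.9120) = 0.401720
a = 43.8 * (1 - 0.401720) = 26.204665
b = 1.56 / (1 + exp(-19.5 * m))
exp(-19.5 * 0.048) = exp(-0.9360) = 0.392193
b = 1.56 / (1 + 0.392193) = 1.120534
Hb / (g * T^2) = 2.93 / (9.81 * 6.4^2) = 2.93 / 401.8176 = 0.00729187
gamma_b = b - a * Hb/(g*T^2) = 1.120534 - 26.204665 * 0.00729187 = 0.929453
db = Hb / gamma_b = 2.93 / 0.929453
db = 3.1524 m

3.1524


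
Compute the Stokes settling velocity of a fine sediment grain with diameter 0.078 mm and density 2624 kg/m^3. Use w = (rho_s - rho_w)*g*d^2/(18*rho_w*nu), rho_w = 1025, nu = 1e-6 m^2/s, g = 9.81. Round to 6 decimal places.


w = (rho_s - rho_w) * g * d^2 / (18 * rho_w * nu)
d = 0.078 mm = 0.000078 m
rho_s - rho_w = 2624 - 1025 = 1599
Numerator = 1599 * 9.81 * (0.000078)^2 = 0.000095434780
Denominator = 18 * 1025 * 1e-6 = 0.018450
w = 0.005173 m/s

0.005173


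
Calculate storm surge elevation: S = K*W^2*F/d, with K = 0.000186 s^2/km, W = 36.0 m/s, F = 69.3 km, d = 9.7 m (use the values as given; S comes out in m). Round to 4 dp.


S = K * W^2 * F / d
W^2 = 36.0^2 = 1296.00
S = 0.000186 * 1296.00 * 69.3 / 9.7
Numerator = 0.000186 * 1296.00 * 69.3 = 16.705181
S = 16.705181 / 9.7 = 1.7222 m

1.7222


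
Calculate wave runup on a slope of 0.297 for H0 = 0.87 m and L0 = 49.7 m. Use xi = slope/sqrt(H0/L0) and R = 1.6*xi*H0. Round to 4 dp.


xi = slope / sqrt(H0/L0)
H0/L0 = 0.87/49.7 = 0.017505
sqrt(0.017505) = 0.132307
xi = 0.297 / 0.132307 = 2.244786
R = 1.6 * xi * H0 = 1.6 * 2.244786 * 0.87
R = 3.1247 m

3.1247


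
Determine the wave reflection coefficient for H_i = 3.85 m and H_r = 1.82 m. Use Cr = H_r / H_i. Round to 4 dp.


Cr = H_r / H_i
Cr = 1.82 / 3.85
Cr = 0.4727

0.4727


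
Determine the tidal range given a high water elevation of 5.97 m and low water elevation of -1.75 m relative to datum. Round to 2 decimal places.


Tidal range = High water - Low water
Tidal range = 5.97 - (-1.75)
Tidal range = 7.72 m

7.72


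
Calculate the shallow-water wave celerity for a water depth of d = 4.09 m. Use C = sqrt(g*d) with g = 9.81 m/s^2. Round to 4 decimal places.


Using the shallow-water approximation:
C = sqrt(g * d) = sqrt(9.81 * 4.09)
C = sqrt(40.1229)
C = 6.3343 m/s

6.3343


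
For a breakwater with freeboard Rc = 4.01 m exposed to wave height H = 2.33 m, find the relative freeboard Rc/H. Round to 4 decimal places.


Relative freeboard = Rc / H
= 4.01 / 2.33
= 1.7210

1.7210


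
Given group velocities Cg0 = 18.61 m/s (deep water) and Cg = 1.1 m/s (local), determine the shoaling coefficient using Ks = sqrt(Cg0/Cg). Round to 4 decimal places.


Ks = sqrt(Cg0 / Cg)
Ks = sqrt(18.61 / 1.1)
Ks = sqrt(16.9182)
Ks = 4.1132

4.1132


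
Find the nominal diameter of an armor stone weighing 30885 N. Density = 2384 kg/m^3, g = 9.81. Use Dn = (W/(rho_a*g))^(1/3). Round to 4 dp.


V = W / (rho_a * g)
V = 30885 / (2384 * 9.81)
V = 30885 / 23387.04
V = 1.320603 m^3
Dn = V^(1/3) = 1.320603^(1/3)
Dn = 1.0971 m

1.0971


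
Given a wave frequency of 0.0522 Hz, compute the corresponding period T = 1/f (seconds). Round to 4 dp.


T = 1 / f
T = 1 / 0.0522
T = 19.1571 s

19.1571


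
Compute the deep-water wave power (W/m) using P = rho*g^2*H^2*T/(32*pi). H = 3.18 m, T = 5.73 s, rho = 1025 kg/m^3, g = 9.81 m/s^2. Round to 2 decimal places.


P = rho * g^2 * H^2 * T / (32 * pi)
P = 1025 * 9.81^2 * 3.18^2 * 5.73 / (32 * pi)
P = 1025 * 96.2361 * 10.1124 * 5.73 / 100.53096
P = 56855.29 W/m

56855.29


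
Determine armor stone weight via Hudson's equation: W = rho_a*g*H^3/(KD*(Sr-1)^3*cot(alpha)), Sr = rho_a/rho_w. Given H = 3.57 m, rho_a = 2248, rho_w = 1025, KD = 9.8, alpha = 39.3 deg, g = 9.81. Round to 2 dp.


Sr = rho_a / rho_w = 2248 / 1025 = 2.193171
(Sr - 1) = 1.193171
(Sr - 1)^3 = 1.698665
cot(39.3) = 1 / tan(39.3) = 1 / 0.818491 = 1.221761
Numerator = 2248 * 9.81 * 3.57^3 = 1003390.4486
Denominator = 9.8 * 1.698665 * 1.221761 = 20.338560
W = 1003390.4486 / 20.338560
W = 49334.39 N

49334.39


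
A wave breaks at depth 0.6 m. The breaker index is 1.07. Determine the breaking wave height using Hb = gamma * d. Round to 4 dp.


Hb = gamma * d
Hb = 1.07 * 0.6
Hb = 0.6420 m

0.6420


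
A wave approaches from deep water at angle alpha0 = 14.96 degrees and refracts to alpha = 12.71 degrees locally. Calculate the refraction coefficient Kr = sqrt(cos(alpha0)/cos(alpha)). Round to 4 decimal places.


Kr = sqrt(cos(alpha0) / cos(alpha))
cos(14.96) = 0.966106
cos(12.71) = 0.975496
Kr = sqrt(0.966106 / 0.975496)
Kr = sqrt(0.990374)
Kr = 0.9952

0.9952


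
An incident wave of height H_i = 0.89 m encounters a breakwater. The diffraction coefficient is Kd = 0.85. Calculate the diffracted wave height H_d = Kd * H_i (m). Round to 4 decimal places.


H_d = Kd * H_i
H_d = 0.85 * 0.89
H_d = 0.7565 m

0.7565


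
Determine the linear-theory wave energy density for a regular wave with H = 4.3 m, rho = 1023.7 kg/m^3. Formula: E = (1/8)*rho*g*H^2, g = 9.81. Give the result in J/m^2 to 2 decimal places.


E = (1/8) * rho * g * H^2
E = (1/8) * 1023.7 * 9.81 * 4.3^2
E = 0.125 * 1023.7 * 9.81 * 18.4900
E = 23210.72 J/m^2

23210.72


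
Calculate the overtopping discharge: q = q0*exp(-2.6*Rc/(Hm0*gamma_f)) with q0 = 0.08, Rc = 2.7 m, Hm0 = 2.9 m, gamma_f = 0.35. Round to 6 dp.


q = q0 * exp(-2.6 * Rc / (Hm0 * gamma_f))
Exponent = -2.6 * 2.7 / (2.9 * 0.35)
= -2.6 * 2.7 / 1.0150
= -6.916256
exp(-6.916256) = 0.000992
q = 0.08 * 0.000992
q = 0.000079 m^3/s/m

0.000079


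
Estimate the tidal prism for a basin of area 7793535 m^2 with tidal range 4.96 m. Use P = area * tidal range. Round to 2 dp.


Tidal prism = Area * Tidal range
P = 7793535 * 4.96
P = 38655933.60 m^3

38655933.60


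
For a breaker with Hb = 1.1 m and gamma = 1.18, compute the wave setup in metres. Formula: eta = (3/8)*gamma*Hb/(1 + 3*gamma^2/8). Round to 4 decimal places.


eta = (3/8) * gamma * Hb / (1 + 3*gamma^2/8)
Numerator = (3/8) * 1.18 * 1.1 = 0.486750
Denominator = 1 + 3*1.18^2/8 = 1 + 0.522150 = 1.522150
eta = 0.486750 / 1.522150
eta = 0.3198 m

0.3198


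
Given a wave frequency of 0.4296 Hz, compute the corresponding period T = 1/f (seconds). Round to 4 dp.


T = 1 / f
T = 1 / 0.4296
T = 2.3277 s

2.3277


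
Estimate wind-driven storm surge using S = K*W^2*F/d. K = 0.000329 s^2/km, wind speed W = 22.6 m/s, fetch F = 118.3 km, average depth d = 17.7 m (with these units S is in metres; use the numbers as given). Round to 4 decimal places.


S = K * W^2 * F / d
W^2 = 22.6^2 = 510.76
S = 0.000329 * 510.76 * 118.3 / 17.7
Numerator = 0.000329 * 510.76 * 118.3 = 19.879137
S = 19.879137 / 17.7 = 1.1231 m

1.1231


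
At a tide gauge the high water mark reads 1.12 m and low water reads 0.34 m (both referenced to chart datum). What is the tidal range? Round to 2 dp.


Tidal range = High water - Low water
Tidal range = 1.12 - (0.34)
Tidal range = 0.78 m

0.78


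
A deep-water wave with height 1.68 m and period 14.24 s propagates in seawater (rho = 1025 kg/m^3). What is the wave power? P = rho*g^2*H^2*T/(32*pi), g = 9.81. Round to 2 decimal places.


P = rho * g^2 * H^2 * T / (32 * pi)
P = 1025 * 9.81^2 * 1.68^2 * 14.24 / (32 * pi)
P = 1025 * 96.2361 * 2.8224 * 14.24 / 100.53096
P = 39435.79 W/m

39435.79


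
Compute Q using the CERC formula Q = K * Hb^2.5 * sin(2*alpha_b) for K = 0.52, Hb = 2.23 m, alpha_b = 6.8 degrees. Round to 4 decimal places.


Q = K * Hb^2.5 * sin(2 * alpha_b)
Hb^2.5 = 2.23^2.5 = 7.426123
sin(2 * 6.8) = sin(13.6) = 0.235142
Q = 0.52 * 7.426123 * 0.235142
Q = 0.9080 m^3/s

0.9080


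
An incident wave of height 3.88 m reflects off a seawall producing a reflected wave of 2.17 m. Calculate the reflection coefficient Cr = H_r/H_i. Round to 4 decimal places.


Cr = H_r / H_i
Cr = 2.17 / 3.88
Cr = 0.5593

0.5593


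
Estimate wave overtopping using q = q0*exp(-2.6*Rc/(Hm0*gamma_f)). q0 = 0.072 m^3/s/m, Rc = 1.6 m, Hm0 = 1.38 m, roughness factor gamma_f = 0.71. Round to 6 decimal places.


q = q0 * exp(-2.6 * Rc / (Hm0 * gamma_f))
Exponent = -2.6 * 1.6 / (1.38 * 0.71)
= -2.6 * 1.6 / 0.9798
= -4.245764
exp(-4.245764) = 0.014325
q = 0.072 * 0.014325
q = 0.001031 m^3/s/m

0.001031


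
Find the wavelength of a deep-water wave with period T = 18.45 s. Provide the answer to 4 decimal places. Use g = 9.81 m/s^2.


L0 = g * T^2 / (2 * pi)
L0 = 9.81 * 18.45^2 / (2 * pi)
L0 = 9.81 * 340.4025 / 6.28319
L0 = 3339.3485 / 6.28319
L0 = 531.4738 m

531.4738


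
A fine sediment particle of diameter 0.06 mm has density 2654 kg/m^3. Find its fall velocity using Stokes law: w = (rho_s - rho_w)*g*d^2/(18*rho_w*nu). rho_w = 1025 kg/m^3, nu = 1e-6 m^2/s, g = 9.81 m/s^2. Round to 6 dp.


w = (rho_s - rho_w) * g * d^2 / (18 * rho_w * nu)
d = 0.06 mm = 0.000060 m
rho_s - rho_w = 2654 - 1025 = 1629
Numerator = 1629 * 9.81 * (0.000060)^2 = 0.000057529764
Denominator = 18 * 1025 * 1e-6 = 0.018450
w = 0.003118 m/s

0.003118


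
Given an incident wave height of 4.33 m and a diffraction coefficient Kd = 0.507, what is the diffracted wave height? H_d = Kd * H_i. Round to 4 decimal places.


H_d = Kd * H_i
H_d = 0.507 * 4.33
H_d = 2.1953 m

2.1953


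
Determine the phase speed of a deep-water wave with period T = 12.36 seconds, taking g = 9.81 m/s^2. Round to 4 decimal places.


We use the deep-water celerity formula:
C = g * T / (2 * pi)
C = 9.81 * 12.36 / (2 * 3.14159...)
C = 121.251600 / 6.283185
C = 19.2978 m/s

19.2978


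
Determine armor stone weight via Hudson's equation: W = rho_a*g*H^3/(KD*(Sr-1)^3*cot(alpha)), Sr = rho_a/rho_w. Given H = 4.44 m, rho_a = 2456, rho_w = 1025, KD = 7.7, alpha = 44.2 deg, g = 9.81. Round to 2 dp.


Sr = rho_a / rho_w = 2456 / 1025 = 2.396098
(Sr - 1) = 1.396098
(Sr - 1)^3 = 2.721118
cot(44.2) = 1 / tan(44.2) = 1 / 0.972458 = 1.028323
Numerator = 2456 * 9.81 * 4.44^3 = 2108852.8659
Denominator = 7.7 * 2.721118 * 1.028323 = 21.546037
W = 2108852.8659 / 21.546037
W = 97876.60 N

97876.60


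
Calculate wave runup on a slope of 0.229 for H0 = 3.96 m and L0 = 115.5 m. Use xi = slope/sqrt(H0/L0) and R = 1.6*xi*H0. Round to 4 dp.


xi = slope / sqrt(H0/L0)
H0/L0 = 3.96/115.5 = 0.034286
sqrt(0.034286) = 0.185164
xi = 0.229 / 0.185164 = 1.236741
R = 1.6 * xi * H0 = 1.6 * 1.236741 * 3.96
R = 7.8360 m

7.8360


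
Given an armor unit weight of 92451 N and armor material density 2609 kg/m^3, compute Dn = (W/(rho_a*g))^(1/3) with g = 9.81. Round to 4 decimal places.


V = W / (rho_a * g)
V = 92451 / (2609 * 9.81)
V = 92451 / 25594.29
V = 3.612173 m^3
Dn = V^(1/3) = 3.612173^(1/3)
Dn = 1.5343 m

1.5343


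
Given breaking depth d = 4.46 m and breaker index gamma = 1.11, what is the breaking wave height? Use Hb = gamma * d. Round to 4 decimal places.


Hb = gamma * d
Hb = 1.11 * 4.46
Hb = 4.9506 m

4.9506


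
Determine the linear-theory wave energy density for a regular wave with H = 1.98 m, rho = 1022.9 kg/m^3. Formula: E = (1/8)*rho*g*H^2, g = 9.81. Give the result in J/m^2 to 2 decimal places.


E = (1/8) * rho * g * H^2
E = (1/8) * 1022.9 * 9.81 * 1.98^2
E = 0.125 * 1022.9 * 9.81 * 3.9204
E = 4917.48 J/m^2

4917.48


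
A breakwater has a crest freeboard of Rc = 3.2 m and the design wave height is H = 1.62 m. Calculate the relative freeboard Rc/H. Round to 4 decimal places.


Relative freeboard = Rc / H
= 3.2 / 1.62
= 1.9753

1.9753


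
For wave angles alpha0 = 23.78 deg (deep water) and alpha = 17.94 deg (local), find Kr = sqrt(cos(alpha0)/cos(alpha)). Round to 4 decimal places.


Kr = sqrt(cos(alpha0) / cos(alpha))
cos(23.78) = 0.915100
cos(17.94) = 0.951380
Kr = sqrt(0.915100 / 0.951380)
Kr = sqrt(0.961867)
Kr = 0.9807

0.9807


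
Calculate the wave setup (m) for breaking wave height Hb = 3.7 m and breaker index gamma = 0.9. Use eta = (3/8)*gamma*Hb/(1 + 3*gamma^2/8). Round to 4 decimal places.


eta = (3/8) * gamma * Hb / (1 + 3*gamma^2/8)
Numerator = (3/8) * 0.9 * 3.7 = 1.248750
Denominator = 1 + 3*0.9^2/8 = 1 + 0.303750 = 1.303750
eta = 1.248750 / 1.303750
eta = 0.9578 m

0.9578


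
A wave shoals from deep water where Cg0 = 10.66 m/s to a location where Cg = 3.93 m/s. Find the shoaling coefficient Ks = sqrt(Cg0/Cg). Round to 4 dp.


Ks = sqrt(Cg0 / Cg)
Ks = sqrt(10.66 / 3.93)
Ks = sqrt(2.7125)
Ks = 1.6470

1.6470


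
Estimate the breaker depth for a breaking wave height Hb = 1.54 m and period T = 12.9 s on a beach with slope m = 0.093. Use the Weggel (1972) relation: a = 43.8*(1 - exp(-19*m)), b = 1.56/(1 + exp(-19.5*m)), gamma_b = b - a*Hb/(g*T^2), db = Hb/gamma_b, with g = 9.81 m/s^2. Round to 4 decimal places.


a = 43.8 * (1 - exp(-19 * m))
exp(-19 * 0.093) = exp(-1.7670) = 0.170845
a = 43.8 * (1 - 0.170845) = 36.317000
b = 1.56 / (1 + exp(-19.5 * m))
exp(-19.5 * 0.093) = exp(-1.8135) = 0.163082
b = 1.56 / (1 + 0.163082) = 1.341264
Hb / (g * T^2) = 1.54 / (9.81 * 12.9^2) = 1.54 / 1632.4821 = 0.00094335
gamma_b = b - a * Hb/(g*T^2) = 1.341264 - 36.317000 * 0.00094335 = 1.307004
db = Hb / gamma_b = 1.54 / 1.307004
db = 1.1783 m

1.1783


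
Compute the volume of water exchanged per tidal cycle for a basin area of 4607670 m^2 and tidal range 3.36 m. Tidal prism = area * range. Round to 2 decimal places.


Tidal prism = Area * Tidal range
P = 4607670 * 3.36
P = 15481771.20 m^3

15481771.20


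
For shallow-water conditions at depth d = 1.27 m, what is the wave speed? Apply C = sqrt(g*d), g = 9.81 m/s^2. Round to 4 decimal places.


Using the shallow-water approximation:
C = sqrt(g * d) = sqrt(9.81 * 1.27)
C = sqrt(12.4587)
C = 3.5297 m/s

3.5297


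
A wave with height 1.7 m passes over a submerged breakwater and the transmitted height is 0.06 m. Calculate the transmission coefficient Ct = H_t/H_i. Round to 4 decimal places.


Ct = H_t / H_i
Ct = 0.06 / 1.7
Ct = 0.0353

0.0353


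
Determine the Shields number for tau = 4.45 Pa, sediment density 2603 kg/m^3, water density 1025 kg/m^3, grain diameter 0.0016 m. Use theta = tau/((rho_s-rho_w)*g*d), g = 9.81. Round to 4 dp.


theta = tau / ((rho_s - rho_w) * g * d)
rho_s - rho_w = 2603 - 1025 = 1578
Denominator = 1578 * 9.81 * 0.0016 = 24.768288
theta = 4.45 / 24.768288
theta = 0.1797

0.1797


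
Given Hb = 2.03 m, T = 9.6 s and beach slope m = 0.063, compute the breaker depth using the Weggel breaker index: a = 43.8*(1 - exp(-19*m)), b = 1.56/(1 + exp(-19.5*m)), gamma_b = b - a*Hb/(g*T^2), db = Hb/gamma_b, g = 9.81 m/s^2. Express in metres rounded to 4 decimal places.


a = 43.8 * (1 - exp(-19 * m))
exp(-19 * 0.063) = exp(-1.1970) = 0.302099
a = 43.8 * (1 - 0.302099) = 30.568057
b = 1.56 / (1 + exp(-19.5 * m))
exp(-19.5 * 0.063) = exp(-1.2285) = 0.292731
b = 1.56 / (1 + 0.292731) = 1.206747
Hb / (g * T^2) = 2.03 / (9.81 * 9.6^2) = 2.03 / 904.0896 = 0.00224535
gamma_b = b - a * Hb/(g*T^2) = 1.206747 - 30.568057 * 0.00224535 = 1.138111
db = Hb / gamma_b = 2.03 / 1.138111
db = 1.7837 m

1.7837


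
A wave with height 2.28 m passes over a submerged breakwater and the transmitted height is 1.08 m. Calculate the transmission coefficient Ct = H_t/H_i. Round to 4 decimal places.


Ct = H_t / H_i
Ct = 1.08 / 2.28
Ct = 0.4737

0.4737


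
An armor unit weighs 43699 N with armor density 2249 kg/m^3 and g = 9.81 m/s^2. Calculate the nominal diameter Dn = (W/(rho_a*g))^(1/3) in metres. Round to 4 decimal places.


V = W / (rho_a * g)
V = 43699 / (2249 * 9.81)
V = 43699 / 22062.69
V = 1.980674 m^3
Dn = V^(1/3) = 1.980674^(1/3)
Dn = 1.2558 m

1.2558


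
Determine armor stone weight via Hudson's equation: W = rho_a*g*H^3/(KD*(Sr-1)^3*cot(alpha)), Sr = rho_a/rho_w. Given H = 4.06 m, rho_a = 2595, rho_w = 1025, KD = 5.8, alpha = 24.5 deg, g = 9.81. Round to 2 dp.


Sr = rho_a / rho_w = 2595 / 1025 = 2.531707
(Sr - 1) = 1.531707
(Sr - 1)^3 = 3.593580
cot(24.5) = 1 / tan(24.5) = 1 / 0.455726 = 2.194300
Numerator = 2595 * 9.81 * 4.06^3 = 1703666.0549
Denominator = 5.8 * 3.593580 * 2.194300 = 45.735276
W = 1703666.0549 / 45.735276
W = 37250.59 N

37250.59


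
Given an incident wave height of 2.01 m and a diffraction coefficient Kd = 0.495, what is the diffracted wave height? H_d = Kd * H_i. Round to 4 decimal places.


H_d = Kd * H_i
H_d = 0.495 * 2.01
H_d = 0.9950 m

0.9950


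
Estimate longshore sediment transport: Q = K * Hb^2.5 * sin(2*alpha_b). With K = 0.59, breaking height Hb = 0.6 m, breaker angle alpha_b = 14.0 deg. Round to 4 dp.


Q = K * Hb^2.5 * sin(2 * alpha_b)
Hb^2.5 = 0.6^2.5 = 0.278855
sin(2 * 14.0) = sin(28.0) = 0.469472
Q = 0.59 * 0.278855 * 0.469472
Q = 0.0772 m^3/s

0.0772


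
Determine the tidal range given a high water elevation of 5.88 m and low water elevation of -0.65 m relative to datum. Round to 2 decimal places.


Tidal range = High water - Low water
Tidal range = 5.88 - (-0.65)
Tidal range = 6.53 m

6.53


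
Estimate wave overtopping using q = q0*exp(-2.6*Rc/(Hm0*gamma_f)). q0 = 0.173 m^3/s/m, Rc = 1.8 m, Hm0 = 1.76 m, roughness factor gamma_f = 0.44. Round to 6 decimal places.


q = q0 * exp(-2.6 * Rc / (Hm0 * gamma_f))
Exponent = -2.6 * 1.8 / (1.76 * 0.44)
= -2.6 * 1.8 / 0.7744
= -6.043388
exp(-6.043388) = 0.002374
q = 0.173 * 0.002374
q = 0.000411 m^3/s/m

0.000411


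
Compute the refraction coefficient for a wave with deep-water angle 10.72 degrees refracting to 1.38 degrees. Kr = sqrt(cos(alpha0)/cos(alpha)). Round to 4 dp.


Kr = sqrt(cos(alpha0) / cos(alpha))
cos(10.72) = 0.982548
cos(1.38) = 0.999710
Kr = sqrt(0.982548 / 0.999710)
Kr = sqrt(0.982833)
Kr = 0.9914

0.9914


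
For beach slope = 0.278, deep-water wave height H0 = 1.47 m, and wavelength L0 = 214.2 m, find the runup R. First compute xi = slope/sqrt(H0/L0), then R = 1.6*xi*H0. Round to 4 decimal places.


xi = slope / sqrt(H0/L0)
H0/L0 = 1.47/214.2 = 0.006863
sqrt(0.006863) = 0.082842
xi = 0.278 / 0.082842 = 3.355798
R = 1.6 * xi * H0 = 1.6 * 3.355798 * 1.47
R = 7.8928 m

7.8928


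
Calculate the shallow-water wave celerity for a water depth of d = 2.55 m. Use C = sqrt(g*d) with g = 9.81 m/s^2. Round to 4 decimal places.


Using the shallow-water approximation:
C = sqrt(g * d) = sqrt(9.81 * 2.55)
C = sqrt(25.0155)
C = 5.0015 m/s

5.0015


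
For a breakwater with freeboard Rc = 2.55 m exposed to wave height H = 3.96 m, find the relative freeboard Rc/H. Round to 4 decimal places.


Relative freeboard = Rc / H
= 2.55 / 3.96
= 0.6439

0.6439


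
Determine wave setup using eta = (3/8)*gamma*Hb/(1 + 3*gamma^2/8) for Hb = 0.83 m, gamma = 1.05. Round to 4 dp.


eta = (3/8) * gamma * Hb / (1 + 3*gamma^2/8)
Numerator = (3/8) * 1.05 * 0.83 = 0.326813
Denominator = 1 + 3*1.05^2/8 = 1 + 0.413438 = 1.413438
eta = 0.326813 / 1.413438
eta = 0.2312 m

0.2312


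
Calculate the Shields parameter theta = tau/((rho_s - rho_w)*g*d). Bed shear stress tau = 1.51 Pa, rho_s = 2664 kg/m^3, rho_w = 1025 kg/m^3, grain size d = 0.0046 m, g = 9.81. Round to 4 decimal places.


theta = tau / ((rho_s - rho_w) * g * d)
rho_s - rho_w = 2664 - 1025 = 1639
Denominator = 1639 * 9.81 * 0.0046 = 73.961514
theta = 1.51 / 73.961514
theta = 0.0204

0.0204


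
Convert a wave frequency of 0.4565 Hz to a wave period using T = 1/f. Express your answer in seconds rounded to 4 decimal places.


T = 1 / f
T = 1 / 0.4565
T = 2.1906 s

2.1906


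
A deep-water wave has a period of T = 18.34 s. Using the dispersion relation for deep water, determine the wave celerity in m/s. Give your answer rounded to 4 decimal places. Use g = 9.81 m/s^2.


We use the deep-water celerity formula:
C = g * T / (2 * pi)
C = 9.81 * 18.34 / (2 * 3.14159...)
C = 179.915400 / 6.283185
C = 28.6344 m/s

28.6344


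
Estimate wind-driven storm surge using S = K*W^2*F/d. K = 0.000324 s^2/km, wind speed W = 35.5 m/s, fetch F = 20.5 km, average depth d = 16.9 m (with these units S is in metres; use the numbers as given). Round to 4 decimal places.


S = K * W^2 * F / d
W^2 = 35.5^2 = 1260.25
S = 0.000324 * 1260.25 * 20.5 / 16.9
Numerator = 0.000324 * 1260.25 * 20.5 = 8.370581
S = 8.370581 / 16.9 = 0.4953 m

0.4953


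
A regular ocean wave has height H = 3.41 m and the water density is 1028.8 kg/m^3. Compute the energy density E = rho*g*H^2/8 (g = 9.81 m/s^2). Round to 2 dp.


E = (1/8) * rho * g * H^2
E = (1/8) * 1028.8 * 9.81 * 3.41^2
E = 0.125 * 1028.8 * 9.81 * 11.6281
E = 14669.62 J/m^2

14669.62


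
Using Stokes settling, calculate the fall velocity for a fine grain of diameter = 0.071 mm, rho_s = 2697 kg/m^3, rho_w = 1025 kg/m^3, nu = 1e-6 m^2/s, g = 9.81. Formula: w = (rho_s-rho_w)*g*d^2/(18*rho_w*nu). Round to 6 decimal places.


w = (rho_s - rho_w) * g * d^2 / (18 * rho_w * nu)
d = 0.071 mm = 0.000071 m
rho_s - rho_w = 2697 - 1025 = 1672
Numerator = 1672 * 9.81 * (0.000071)^2 = 0.000082684095
Denominator = 18 * 1025 * 1e-6 = 0.018450
w = 0.004482 m/s

0.004482


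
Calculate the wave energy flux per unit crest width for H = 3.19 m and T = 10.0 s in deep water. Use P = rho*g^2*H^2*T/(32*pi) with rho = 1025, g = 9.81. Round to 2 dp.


P = rho * g^2 * H^2 * T / (32 * pi)
P = 1025 * 9.81^2 * 3.19^2 * 10.0 / (32 * pi)
P = 1025 * 96.2361 * 10.1761 * 10.0 / 100.53096
P = 99848.93 W/m

99848.93


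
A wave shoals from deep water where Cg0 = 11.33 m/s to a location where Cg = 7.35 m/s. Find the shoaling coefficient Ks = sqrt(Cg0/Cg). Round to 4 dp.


Ks = sqrt(Cg0 / Cg)
Ks = sqrt(11.33 / 7.35)
Ks = sqrt(1.5415)
Ks = 1.2416

1.2416


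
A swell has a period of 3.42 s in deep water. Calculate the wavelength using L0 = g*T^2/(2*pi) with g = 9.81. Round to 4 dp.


L0 = g * T^2 / (2 * pi)
L0 = 9.81 * 3.42^2 / (2 * pi)
L0 = 9.81 * 11.6964 / 6.28319
L0 = 114.7417 / 6.28319
L0 = 18.2617 m

18.2617


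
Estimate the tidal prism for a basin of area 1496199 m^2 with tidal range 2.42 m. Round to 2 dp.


Tidal prism = Area * Tidal range
P = 1496199 * 2.42
P = 3620801.58 m^3

3620801.58
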